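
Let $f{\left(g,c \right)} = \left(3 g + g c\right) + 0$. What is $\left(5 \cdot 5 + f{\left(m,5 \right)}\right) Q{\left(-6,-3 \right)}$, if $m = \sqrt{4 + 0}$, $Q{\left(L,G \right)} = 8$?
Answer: $328$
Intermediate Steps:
$m = 2$ ($m = \sqrt{4} = 2$)
$f{\left(g,c \right)} = 3 g + c g$ ($f{\left(g,c \right)} = \left(3 g + c g\right) + 0 = 3 g + c g$)
$\left(5 \cdot 5 + f{\left(m,5 \right)}\right) Q{\left(-6,-3 \right)} = \left(5 \cdot 5 + 2 \left(3 + 5\right)\right) 8 = \left(25 + 2 \cdot 8\right) 8 = \left(25 + 16\right) 8 = 41 \cdot 8 = 328$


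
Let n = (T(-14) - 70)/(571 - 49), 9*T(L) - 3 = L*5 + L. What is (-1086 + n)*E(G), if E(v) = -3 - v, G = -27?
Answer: -2267884/87 ≈ -26068.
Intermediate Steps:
T(L) = 1/3 + 2*L/3 (T(L) = 1/3 + (L*5 + L)/9 = 1/3 + (5*L + L)/9 = 1/3 + (6*L)/9 = 1/3 + 2*L/3)
n = -79/522 (n = ((1/3 + (2/3)*(-14)) - 70)/(571 - 49) = ((1/3 - 28/3) - 70)/522 = (-9 - 70)*(1/522) = -79*1/522 = -79/522 ≈ -0.15134)
(-1086 + n)*E(G) = (-1086 - 79/522)*(-3 - 1*(-27)) = -566971*(-3 + 27)/522 = -566971/522*24 = -2267884/87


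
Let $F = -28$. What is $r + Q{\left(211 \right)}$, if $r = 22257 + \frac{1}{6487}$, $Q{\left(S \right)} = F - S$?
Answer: $\frac{142830767}{6487} \approx 22018.0$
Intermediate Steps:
$Q{\left(S \right)} = -28 - S$
$r = \frac{144381160}{6487}$ ($r = 22257 + \frac{1}{6487} = \frac{144381160}{6487} \approx 22257.0$)
$r + Q{\left(211 \right)} = \frac{144381160}{6487} - 239 = \frac{142830767}{6487}$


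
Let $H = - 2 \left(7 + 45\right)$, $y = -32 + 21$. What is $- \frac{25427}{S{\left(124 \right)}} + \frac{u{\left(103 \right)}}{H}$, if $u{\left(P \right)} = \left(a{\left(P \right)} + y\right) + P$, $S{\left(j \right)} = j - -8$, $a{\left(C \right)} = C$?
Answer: $- \frac{51349}{264} \approx -194.5$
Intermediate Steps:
$y = -11$
$H = -104$ ($H = \left(-2\right) 52 = -104$)
$S{\left(j \right)} = 8 + j$ ($S{\left(j \right)} = j + 8 = 8 + j$)
$u{\left(P \right)} = -11 + 2 P$ ($u{\left(P \right)} = \left(P - 11\right) + P = \left(-11 + P\right) + P = -11 + 2 P$)
$- \frac{25427}{S{\left(124 \right)}} + \frac{u{\left(103 \right)}}{H} = - \frac{25427}{8 + 124} + \frac{-11 + 2 \cdot 103}{-104} = - \frac{25427}{132} + \left(-11 + 206\right) \left(- \frac{1}{104}\right) = \left(-25427\right) \frac{1}{132} + 195 \left(- \frac{1}{104}\right) = - \frac{25427}{132} - \frac{15}{8} = - \frac{51349}{264}$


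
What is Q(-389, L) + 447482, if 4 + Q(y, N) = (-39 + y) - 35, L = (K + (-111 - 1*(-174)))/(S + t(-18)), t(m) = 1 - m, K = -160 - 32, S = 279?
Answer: 447015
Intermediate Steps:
K = -192
L = -129/298 (L = (-192 + (-111 - 1*(-174)))/(279 + (1 - 1*(-18))) = (-192 + (-111 + 174))/(279 + (1 + 18)) = (-192 + 63)/(279 + 19) = -129/298 ≈ -0.43289)
Q(y, N) = -78 + y (Q(y, N) = -4 + ((-39 + y) - 35) = -4 + (-74 + y) = -78 + y)
Q(-389, L) + 447482 = (-78 - 389) + 447482 = -467 + 447482 = 447015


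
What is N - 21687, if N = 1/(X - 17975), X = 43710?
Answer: -558114944/25735 ≈ -21687.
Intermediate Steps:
N = 1/25735 (N = 1/(43710 - 17975) = 1/25735 ≈ 3.8858e-5)
N - 21687 = 1/25735 - 21687 = -558114944/25735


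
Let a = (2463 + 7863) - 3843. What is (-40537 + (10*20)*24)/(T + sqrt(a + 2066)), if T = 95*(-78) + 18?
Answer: 264167904/54633115 + 35737*sqrt(8549)/54633115 ≈ 4.8958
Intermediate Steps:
a = 6483 (a = 10326 - 3843 = 6483)
T = -7392 (T = -7410 + 18 = -7392)
(-40537 + (10*20)*24)/(T + sqrt(a + 2066)) = (-40537 + (10*20)*24)/(-7392 + sqrt(6483 + 2066)) = (-40537 + 200*24)/(-7392 + sqrt(8549)) = (-40537 + 4800)/(-7392 + sqrt(8549)) = -35737/(-7392 + sqrt(8549))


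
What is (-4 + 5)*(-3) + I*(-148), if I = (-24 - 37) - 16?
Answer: 11393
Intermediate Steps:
I = -77 (I = -61 - 16 = -77)
(-4 + 5)*(-3) + I*(-148) = (-4 + 5)*(-3) - 77*(-148) = 1*(-3) + 11396 = -3 + 11396 = 11393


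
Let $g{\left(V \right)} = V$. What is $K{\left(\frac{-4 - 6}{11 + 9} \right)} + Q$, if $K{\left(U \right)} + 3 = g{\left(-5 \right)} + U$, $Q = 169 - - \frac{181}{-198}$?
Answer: $\frac{15799}{99} \approx 159.59$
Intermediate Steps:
$Q = \frac{33281}{198}$ ($Q = 169 - \left(-181\right) \left(- \frac{1}{198}\right) = 169 - \frac{181}{198} = \frac{33281}{198} \approx 168.09$)
$K{\left(U \right)} = -8 + U$ ($K{\left(U \right)} = -3 + \left(-5 + U\right) = -8 + U$)
$K{\left(\frac{-4 - 6}{11 + 9} \right)} + Q = \left(-8 + \frac{-4 - 6}{11 + 9}\right) + \frac{33281}{198} = \left(-8 - \frac{10}{20}\right) + \frac{33281}{198} = \left(-8 - \frac{1}{2}\right) + \frac{33281}{198} = - \frac{17}{2} + \frac{33281}{198} = \frac{15799}{99}$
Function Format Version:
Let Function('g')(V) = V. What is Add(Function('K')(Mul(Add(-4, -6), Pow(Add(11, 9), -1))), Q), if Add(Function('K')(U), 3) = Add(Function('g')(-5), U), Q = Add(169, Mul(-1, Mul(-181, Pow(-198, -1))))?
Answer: Rational(15799, 99) ≈ 159.59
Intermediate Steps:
Q = Rational(33281, 198) (Q = Add(169, Mul(-1, Mul(-181, Rational(-1, 198)))) = Add(169, Mul(-1, Rational(181, 198))) = Add(169, Rational(-181, 198)) = Rational(33281, 198) ≈ 168.09)
Function('K')(U) = Add(-8, U) (Function('K')(U) = Add(-3, Add(-5, U)) = Add(-8, U))
Add(Function('K')(Mul(Add(-4, -6), Pow(Add(11, 9), -1))), Q) = Add(Add(-8, Mul(Add(-4, -6), Pow(Add(11, 9), -1))), Rational(33281, 198)) = Add(Add(-8, Mul(-10, Pow(20, -1))), Rational(33281, 198)) = Add(Add(-8, Mul(-10, Rational(1, 20))), Rational(33281, 198)) = Add(Add(-8, Rational(-1, 2)), Rational(33281, 198)) = Add(Rational(-17, 2), Rational(33281, 198)) = Rational(15799, 99)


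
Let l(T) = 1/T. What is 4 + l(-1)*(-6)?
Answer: 10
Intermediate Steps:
l(T) = 1/T
4 + l(-1)*(-6) = 4 - 6/(-1) = 4 - 1*(-6) = 4 + 6 = 10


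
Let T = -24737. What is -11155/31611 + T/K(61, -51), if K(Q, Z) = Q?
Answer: -782641762/1928271 ≈ -405.88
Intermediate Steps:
-11155/31611 + T/K(61, -51) = -11155/31611 - 24737/61 = -782641762/1928271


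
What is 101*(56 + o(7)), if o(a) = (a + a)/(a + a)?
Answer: 5757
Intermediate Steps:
o(a) = 1 (o(a) = (2*a)/((2*a)) = (2*a)*(1/(2*a)) = 1)
101*(56 + o(7)) = 101*(56 + 1) = 101*57 = 5757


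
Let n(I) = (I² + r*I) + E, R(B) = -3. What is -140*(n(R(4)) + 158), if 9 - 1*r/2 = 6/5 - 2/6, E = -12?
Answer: -14868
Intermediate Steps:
r = 244/15 (r = 18 - 2*(6/5 - 2/6) = 18 - 2*(6*(⅕) - 2*⅙) = 18 - 2*(6/5 - ⅓) = 18 - 2*13/15 = 18 - 26/15 = 244/15 ≈ 16.267)
n(I) = -12 + I² + 244*I/15 (n(I) = (I² + 244*I/15) - 12 = -12 + I² + 244*I/15)
-140*(n(R(4)) + 158) = -140*((-12 + (-3)² + (244/15)*(-3)) + 158) = -140*((-12 + 9 - 244/5) + 158) = -140*(-259/5 + 158) = -140*531/5 = -14868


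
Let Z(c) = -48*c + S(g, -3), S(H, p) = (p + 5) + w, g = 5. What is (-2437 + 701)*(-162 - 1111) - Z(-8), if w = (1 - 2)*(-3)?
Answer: 2209539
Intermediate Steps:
w = 3 (w = -1*(-3) = 3)
S(H, p) = 8 + p (S(H, p) = (p + 5) + 3 = (5 + p) + 3 = 8 + p)
Z(c) = 5 - 48*c (Z(c) = -48*c + (8 - 3) = -48*c + 5 = 5 - 48*c)
(-2437 + 701)*(-162 - 1111) - Z(-8) = (-2437 + 701)*(-162 - 1111) - (5 - 48*(-8)) = -1736*(-1273) - (5 + 384) = 2209928 - 1*389 = 2209928 - 389 = 2209539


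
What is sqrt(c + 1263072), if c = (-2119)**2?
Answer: sqrt(5753233) ≈ 2398.6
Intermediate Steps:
c = 4490161
sqrt(c + 1263072) = sqrt(4490161 + 1263072) = sqrt(5753233)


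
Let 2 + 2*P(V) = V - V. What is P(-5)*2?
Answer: -2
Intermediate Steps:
P(V) = -1 (P(V) = -1 + (V - V)/2 = -1 + (½)*0 = -1 + 0 = -1)
P(-5)*2 = -1*2 = -2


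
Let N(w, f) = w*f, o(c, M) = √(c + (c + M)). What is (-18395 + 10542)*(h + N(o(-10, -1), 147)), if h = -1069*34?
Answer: 285425138 - 1154391*I*√21 ≈ 2.8543e+8 - 5.2901e+6*I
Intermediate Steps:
o(c, M) = √(M + 2*c) (o(c, M) = √(c + (M + c)) = √(M + 2*c))
N(w, f) = f*w
h = -36346
(-18395 + 10542)*(h + N(o(-10, -1), 147)) = (-18395 + 10542)*(-36346 + 147*√(-1 + 2*(-10))) = -7853*(-36346 + 147*√(-1 - 20)) = -7853*(-36346 + 147*√(-21)) = -7853*(-36346 + 147*(I*√21)) = -7853*(-36346 + 147*I*√21) = 285425138 - 1154391*I*√21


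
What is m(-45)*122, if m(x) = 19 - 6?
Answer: 1586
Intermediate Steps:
m(x) = 13
m(-45)*122 = 13*122 = 1586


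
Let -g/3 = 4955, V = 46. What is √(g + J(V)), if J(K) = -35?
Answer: 10*I*√149 ≈ 122.07*I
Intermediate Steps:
g = -14865 (g = -3*4955 = -14865)
√(g + J(V)) = √(-14865 - 35) = √(-14900) = 10*I*√149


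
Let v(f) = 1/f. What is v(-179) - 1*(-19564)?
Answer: 3501955/179 ≈ 19564.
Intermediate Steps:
v(-179) - 1*(-19564) = 1/(-179) - 1*(-19564) = -1/179 + 19564 = 3501955/179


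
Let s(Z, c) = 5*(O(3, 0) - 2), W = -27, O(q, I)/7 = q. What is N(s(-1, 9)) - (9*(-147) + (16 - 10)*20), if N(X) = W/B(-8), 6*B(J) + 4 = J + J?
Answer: 12111/10 ≈ 1211.1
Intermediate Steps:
O(q, I) = 7*q
B(J) = -2/3 + J/3 (B(J) = -2/3 + (J + J)/6 = -2/3 + (2*J)/6 = -2/3 + J/3)
s(Z, c) = 95 (s(Z, c) = 5*(7*3 - 2) = 5*(21 - 2) = 5*19 = 95)
N(X) = 81/10 (N(X) = -27/(-2/3 + (1/3)*(-8)) = -27/(-2/3 - 8/3) = -27/(-10/3) = -27*(-3/10) = 81/10)
N(s(-1, 9)) - (9*(-147) + (16 - 10)*20) = 81/10 - (9*(-147) + (16 - 10)*20) = 81/10 - (-1323 + 6*20) = 81/10 - (-1323 + 120) = 81/10 - 1*(-1203) = 81/10 + 1203 = 12111/10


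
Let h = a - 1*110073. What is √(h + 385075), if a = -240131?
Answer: √34871 ≈ 186.74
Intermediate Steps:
h = -350204 (h = -240131 - 1*110073 = -240131 - 110073 = -350204)
√(h + 385075) = √(-350204 + 385075) = √34871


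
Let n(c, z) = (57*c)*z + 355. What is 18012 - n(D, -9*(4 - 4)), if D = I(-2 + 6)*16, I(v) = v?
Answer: 17657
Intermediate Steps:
D = 64 (D = (-2 + 6)*16 = 4*16 = 64)
n(c, z) = 355 + 57*c*z (n(c, z) = 57*c*z + 355 = 355 + 57*c*z)
18012 - n(D, -9*(4 - 4)) = 18012 - (355 + 57*64*(-9*(4 - 4))) = 18012 - (355 + 57*64*(-9*0)) = 18012 - (355 + 57*64*0) = 18012 - (355 + 0) = 18012 - 1*355 = 18012 - 355 = 17657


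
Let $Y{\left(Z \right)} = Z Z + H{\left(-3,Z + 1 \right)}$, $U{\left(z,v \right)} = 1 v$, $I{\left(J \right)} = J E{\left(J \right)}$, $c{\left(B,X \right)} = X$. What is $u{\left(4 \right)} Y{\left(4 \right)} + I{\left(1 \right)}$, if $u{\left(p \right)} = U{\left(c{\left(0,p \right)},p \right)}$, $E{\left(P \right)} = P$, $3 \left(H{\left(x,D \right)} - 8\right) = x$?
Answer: $93$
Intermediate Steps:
$H{\left(x,D \right)} = 8 + \frac{x}{3}$
$I{\left(J \right)} = J^{2}$ ($I{\left(J \right)} = J J = J^{2}$)
$U{\left(z,v \right)} = v$
$u{\left(p \right)} = p$
$Y{\left(Z \right)} = 7 + Z^{2}$ ($Y{\left(Z \right)} = Z Z + \left(8 + \frac{1}{3} \left(-3\right)\right) = Z^{2} + \left(8 - 1\right) = Z^{2} + 7 = 7 + Z^{2}$)
$u{\left(4 \right)} Y{\left(4 \right)} + I{\left(1 \right)} = 4 \left(7 + 4^{2}\right) + 1^{2} = 4 \left(7 + 16\right) + 1 = 4 \cdot 23 + 1 = 92 + 1 = 93$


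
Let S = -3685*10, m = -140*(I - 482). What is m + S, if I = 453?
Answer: -32790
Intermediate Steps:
m = 4060 (m = -140*(453 - 482) = -140*(-29) = 4060)
S = -36850
m + S = 4060 - 36850 = -32790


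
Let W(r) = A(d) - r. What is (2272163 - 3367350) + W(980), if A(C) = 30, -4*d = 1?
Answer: -1096137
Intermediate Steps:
d = -¼ (d = -¼*1 = -¼ ≈ -0.25000)
W(r) = 30 - r
(2272163 - 3367350) + W(980) = (2272163 - 3367350) + (30 - 1*980) = -1095187 + (30 - 980) = -1095187 - 950 = -1096137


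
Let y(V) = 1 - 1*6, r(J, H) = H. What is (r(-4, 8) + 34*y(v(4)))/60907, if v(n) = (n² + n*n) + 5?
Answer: -162/60907 ≈ -0.0026598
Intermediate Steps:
v(n) = 5 + 2*n² (v(n) = (n² + n²) + 5 = 2*n² + 5 = 5 + 2*n²)
y(V) = -5 (y(V) = 1 - 6 = -5)
(r(-4, 8) + 34*y(v(4)))/60907 = (8 + 34*(-5))/60907 = (8 - 170)*(1/60907) = -162*1/60907 = -162/60907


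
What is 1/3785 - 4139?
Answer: -15666114/3785 ≈ -4139.0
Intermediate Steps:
1/3785 - 4139 = -15666114/3785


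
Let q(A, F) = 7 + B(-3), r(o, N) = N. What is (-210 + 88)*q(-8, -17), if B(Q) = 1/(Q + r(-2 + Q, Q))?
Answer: -2501/3 ≈ -833.67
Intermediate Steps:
B(Q) = 1/(2*Q) (B(Q) = 1/(Q + Q) = 1/(2*Q))
q(A, F) = 41/6 (q(A, F) = 7 + (½)/(-3) = 7 + (½)*(-⅓) = 7 - ⅙ = 41/6)
(-210 + 88)*q(-8, -17) = (-210 + 88)*(41/6) = -122*41/6 = -2501/3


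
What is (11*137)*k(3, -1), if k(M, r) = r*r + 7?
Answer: 12056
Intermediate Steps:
k(M, r) = 7 + r² (k(M, r) = r² + 7 = 7 + r²)
(11*137)*k(3, -1) = (11*137)*(7 + (-1)²) = 1507*(7 + 1) = 1507*8 = 12056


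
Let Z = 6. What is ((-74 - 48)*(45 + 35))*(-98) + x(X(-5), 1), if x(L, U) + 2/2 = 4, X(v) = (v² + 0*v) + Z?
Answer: 956483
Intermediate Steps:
X(v) = 6 + v² (X(v) = (v² + 0*v) + 6 = (v² + 0) + 6 = v² + 6 = 6 + v²)
x(L, U) = 3 (x(L, U) = -1 + 4 = 3)
((-74 - 48)*(45 + 35))*(-98) + x(X(-5), 1) = ((-74 - 48)*(45 + 35))*(-98) + 3 = -122*80*(-98) + 3 = -9760*(-98) + 3 = 956480 + 3 = 956483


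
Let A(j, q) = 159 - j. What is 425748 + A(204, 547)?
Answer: 425703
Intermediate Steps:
425748 + A(204, 547) = 425748 + (159 - 1*204) = 425748 + (159 - 204) = 425748 - 45 = 425703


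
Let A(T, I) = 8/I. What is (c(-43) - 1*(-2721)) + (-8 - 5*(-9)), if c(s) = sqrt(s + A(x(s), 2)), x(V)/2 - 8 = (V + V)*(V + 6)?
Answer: 2758 + I*sqrt(39) ≈ 2758.0 + 6.245*I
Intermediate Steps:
x(V) = 16 + 4*V*(6 + V) (x(V) = 16 + 2*((V + V)*(V + 6)) = 16 + 2*((2*V)*(6 + V)) = 16 + 2*(2*V*(6 + V)) = 16 + 4*V*(6 + V))
c(s) = sqrt(4 + s) (c(s) = sqrt(s + 8/2) = sqrt(s + 8*(1/2)) = sqrt(s + 4) = sqrt(4 + s))
(c(-43) - 1*(-2721)) + (-8 - 5*(-9)) = (sqrt(4 - 43) - 1*(-2721)) + (-8 - 5*(-9)) = (sqrt(-39) + 2721) + (-8 + 45) = (I*sqrt(39) + 2721) + 37 = (2721 + I*sqrt(39)) + 37 = 2758 + I*sqrt(39)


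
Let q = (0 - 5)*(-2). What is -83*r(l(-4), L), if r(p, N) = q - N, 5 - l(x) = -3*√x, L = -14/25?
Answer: -21912/25 ≈ -876.48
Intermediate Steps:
L = -14/25 (L = -14*1/25 = -14/25 ≈ -0.56000)
l(x) = 5 + 3*√x (l(x) = 5 - (-3)*√x = 5 + 3*√x)
q = 10 (q = -5*(-2) = 10)
r(p, N) = 10 - N
-83*r(l(-4), L) = -83*(10 - 1*(-14/25)) = -83*(10 + 14/25) = -83*264/25 = -21912/25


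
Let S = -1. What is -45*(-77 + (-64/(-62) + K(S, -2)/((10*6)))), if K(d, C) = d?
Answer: 423993/124 ≈ 3419.3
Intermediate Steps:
-45*(-77 + (-64/(-62) + K(S, -2)/((10*6)))) = -45*(-77 + (-64/(-62) - 1/(10*6))) = -45*(-77 + (-64*(-1/62) - 1/60)) = -45*(-77 + (32/31 - 1*1/60)) = -45*(-77 + (32/31 - 1/60)) = -45*(-77 + 1889/1860) = -45*(-141331/1860) = 423993/124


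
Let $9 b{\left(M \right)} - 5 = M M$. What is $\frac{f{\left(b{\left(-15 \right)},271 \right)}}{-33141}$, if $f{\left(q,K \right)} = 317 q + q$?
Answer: $- \frac{24380}{99423} \approx -0.24521$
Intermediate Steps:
$b{\left(M \right)} = \frac{5}{9} + \frac{M^{2}}{9}$ ($b{\left(M \right)} = \frac{5}{9} + \frac{M M}{9} = \frac{5}{9} + \frac{M^{2}}{9}$)
$f{\left(q,K \right)} = 318 q$
$\frac{f{\left(b{\left(-15 \right)},271 \right)}}{-33141} = \frac{318 \left(\frac{5}{9} + \frac{\left(-15\right)^{2}}{9}\right)}{-33141} = 318 \left(\frac{5}{9} + \frac{1}{9} \cdot 225\right) \left(- \frac{1}{33141}\right) = 318 \left(\frac{5}{9} + 25\right) \left(- \frac{1}{33141}\right) = 318 \cdot \frac{230}{9} \left(- \frac{1}{33141}\right) = \frac{24380}{3} \left(- \frac{1}{33141}\right) = - \frac{24380}{99423}$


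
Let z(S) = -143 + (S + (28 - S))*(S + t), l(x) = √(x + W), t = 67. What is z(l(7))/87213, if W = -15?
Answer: 1733/87213 + 8*I*√2/12459 ≈ 0.019871 + 0.00090807*I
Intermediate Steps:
l(x) = √(-15 + x) (l(x) = √(x - 15) = √(-15 + x))
z(S) = 1733 + 28*S (z(S) = -143 + (S + (28 - S))*(S + 67) = -143 + 28*(67 + S) = -143 + (1876 + 28*S) = 1733 + 28*S)
z(l(7))/87213 = (1733 + 28*√(-15 + 7))/87213 = (1733 + 28*√(-8))*(1/87213) = (1733 + 28*(2*I*√2))*(1/87213) = (1733 + 56*I*√2)*(1/87213) = 1733/87213 + 8*I*√2/12459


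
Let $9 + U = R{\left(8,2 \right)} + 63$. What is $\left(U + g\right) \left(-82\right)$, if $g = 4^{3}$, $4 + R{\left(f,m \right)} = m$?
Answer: $-9512$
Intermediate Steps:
$R{\left(f,m \right)} = -4 + m$
$U = 52$ ($U = -9 + \left(\left(-4 + 2\right) + 63\right) = -9 + \left(-2 + 63\right) = -9 + 61 = 52$)
$g = 64$
$\left(U + g\right) \left(-82\right) = \left(52 + 64\right) \left(-82\right) = 116 \left(-82\right) = -9512$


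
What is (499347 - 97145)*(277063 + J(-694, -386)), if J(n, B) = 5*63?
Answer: 111561986356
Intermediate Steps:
J(n, B) = 315
(499347 - 97145)*(277063 + J(-694, -386)) = (499347 - 97145)*(277063 + 315) = 402202*277378 = 111561986356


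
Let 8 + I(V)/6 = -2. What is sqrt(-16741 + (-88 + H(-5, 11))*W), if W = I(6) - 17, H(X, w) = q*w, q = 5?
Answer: 10*I*sqrt(142) ≈ 119.16*I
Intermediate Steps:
I(V) = -60 (I(V) = -48 + 6*(-2) = -48 - 12 = -60)
H(X, w) = 5*w
W = -77 (W = -60 - 17 = -77)
sqrt(-16741 + (-88 + H(-5, 11))*W) = sqrt(-16741 + (-88 + 5*11)*(-77)) = sqrt(-16741 + (-88 + 55)*(-77)) = sqrt(-16741 - 33*(-77)) = sqrt(-16741 + 2541) = sqrt(-14200) = 10*I*sqrt(142)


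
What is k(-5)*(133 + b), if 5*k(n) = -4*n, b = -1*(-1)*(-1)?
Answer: 528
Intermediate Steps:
b = -1 (b = 1*(-1) = -1)
k(n) = -4*n/5 (k(n) = (-4*n)/5 = -4*n/5)
k(-5)*(133 + b) = (-4/5*(-5))*(133 - 1) = 4*132 = 528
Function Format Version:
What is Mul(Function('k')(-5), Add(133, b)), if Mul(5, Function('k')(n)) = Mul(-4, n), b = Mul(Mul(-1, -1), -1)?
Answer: 528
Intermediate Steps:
b = -1 (b = Mul(1, -1) = -1)
Function('k')(n) = Mul(Rational(-4, 5), n) (Function('k')(n) = Mul(Rational(1, 5), Mul(-4, n)) = Mul(Rational(-4, 5), n))
Mul(Function('k')(-5), Add(133, b)) = Mul(Mul(Rational(-4, 5), -5), Add(133, -1)) = Mul(4, 132) = 528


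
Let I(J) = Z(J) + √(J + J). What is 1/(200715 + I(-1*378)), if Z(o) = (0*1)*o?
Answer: 66905/13428837327 - 2*I*√21/13428837327 ≈ 4.9822e-6 - 6.825e-10*I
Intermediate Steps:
Z(o) = 0 (Z(o) = 0*o = 0)
I(J) = √2*√J (I(J) = 0 + √(J + J) = 0 + √(2*J) = 0 + √2*√J = √2*√J)
1/(200715 + I(-1*378)) = 1/(200715 + √2*√(-1*378)) = 1/(200715 + √2*√(-378)) = 1/(200715 + √2*(3*I*√42)) = 1/(200715 + 6*I*√21)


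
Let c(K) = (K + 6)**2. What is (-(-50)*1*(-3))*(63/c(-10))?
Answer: -4725/8 ≈ -590.63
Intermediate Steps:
c(K) = (6 + K)**2
(-(-50)*1*(-3))*(63/c(-10)) = (-(-50)*1*(-3))*(63/((6 - 10)**2)) = (-(-50)*(-3))*(63/((-4)**2)) = (-50*3)*(63/16) = -9450/16 = -150*63/16 = -4725/8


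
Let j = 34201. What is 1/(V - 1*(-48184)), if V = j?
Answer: 1/82385 ≈ 1.2138e-5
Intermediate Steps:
V = 34201
1/(V - 1*(-48184)) = 1/(34201 - 1*(-48184)) = 1/(34201 + 48184) = 1/82385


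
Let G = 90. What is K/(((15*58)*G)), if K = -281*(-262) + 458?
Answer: 3704/3915 ≈ 0.94611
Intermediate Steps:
K = 74080 (K = 73622 + 458 = 74080)
K/(((15*58)*G)) = 74080/(((15*58)*90)) = 74080/((870*90)) = 74080/78300 = 74080*(1/78300) = 3704/3915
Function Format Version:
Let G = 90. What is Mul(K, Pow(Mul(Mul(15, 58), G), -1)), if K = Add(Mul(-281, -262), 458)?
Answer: Rational(3704, 3915) ≈ 0.94611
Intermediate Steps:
K = 74080 (K = Add(73622, 458) = 74080)
Mul(K, Pow(Mul(Mul(15, 58), G), -1)) = Mul(74080, Pow(Mul(Mul(15, 58), 90), -1)) = Mul(74080, Pow(Mul(870, 90), -1)) = Mul(74080, Pow(78300, -1)) = Mul(74080, Rational(1, 78300)) = Rational(3704, 3915)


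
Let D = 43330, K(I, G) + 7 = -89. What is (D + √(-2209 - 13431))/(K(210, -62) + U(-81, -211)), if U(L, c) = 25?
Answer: -43330/71 - 2*I*√3910/71 ≈ -610.28 - 1.7614*I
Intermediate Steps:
K(I, G) = -96 (K(I, G) = -7 - 89 = -96)
(D + √(-2209 - 13431))/(K(210, -62) + U(-81, -211)) = (43330 + √(-2209 - 13431))/(-96 + 25) = (43330 + √(-15640))/(-71) = (43330 + 2*I*√3910)*(-1/71) = -43330/71 - 2*I*√3910/71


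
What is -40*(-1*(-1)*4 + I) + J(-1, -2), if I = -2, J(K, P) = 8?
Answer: -72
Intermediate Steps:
-40*(-1*(-1)*4 + I) + J(-1, -2) = -40*(-1*(-1)*4 - 2) + 8 = -40*(1*4 - 2) + 8 = -40*(4 - 2) + 8 = -40*2 + 8 = -80 + 8 = -72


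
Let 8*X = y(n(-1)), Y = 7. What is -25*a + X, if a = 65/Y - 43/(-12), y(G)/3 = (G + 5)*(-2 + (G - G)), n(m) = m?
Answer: -27277/84 ≈ -324.73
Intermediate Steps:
y(G) = -30 - 6*G (y(G) = 3*((G + 5)*(-2 + (G - G))) = 3*((5 + G)*(-2 + 0)) = 3*((5 + G)*(-2)) = 3*(-10 - 2*G) = -30 - 6*G)
X = -3 (X = (-30 - 6*(-1))/8 = (-30 + 6)/8 = (⅛)*(-24) = -3)
a = 1081/84 (a = 65/7 - 43/(-12) = 65*(⅐) - 43*(-1/12) = 65/7 + 43/12 = 1081/84 ≈ 12.869)
-25*a + X = -25*1081/84 - 3 = -27025/84 - 3 = -27277/84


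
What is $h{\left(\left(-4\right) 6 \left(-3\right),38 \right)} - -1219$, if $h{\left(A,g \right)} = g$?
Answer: $1257$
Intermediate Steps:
$h{\left(\left(-4\right) 6 \left(-3\right),38 \right)} - -1219 = 38 - -1219 = 38 + 1219 = 1257$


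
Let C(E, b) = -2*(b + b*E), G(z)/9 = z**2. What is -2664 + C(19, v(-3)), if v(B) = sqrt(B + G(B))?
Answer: -2664 - 40*sqrt(78) ≈ -3017.3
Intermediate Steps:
G(z) = 9*z**2
v(B) = sqrt(B + 9*B**2)
C(E, b) = -2*b - 2*E*b (C(E, b) = -2*(b + E*b) = -2*b - 2*E*b)
-2664 + C(19, v(-3)) = -2664 - 2*sqrt(-3*(1 + 9*(-3)))*(1 + 19) = -2664 - 2*sqrt(-3*(1 - 27))*20 = -2664 - 2*sqrt(-3*(-26))*20 = -2664 - 2*sqrt(78)*20 = -2664 - 40*sqrt(78)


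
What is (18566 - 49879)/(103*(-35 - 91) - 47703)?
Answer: 31313/60681 ≈ 0.51603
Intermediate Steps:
(18566 - 49879)/(103*(-35 - 91) - 47703) = -31313/(103*(-126) - 47703) = -31313/(-12978 - 47703) = -31313/(-60681) = -31313*(-1/60681) = 31313/60681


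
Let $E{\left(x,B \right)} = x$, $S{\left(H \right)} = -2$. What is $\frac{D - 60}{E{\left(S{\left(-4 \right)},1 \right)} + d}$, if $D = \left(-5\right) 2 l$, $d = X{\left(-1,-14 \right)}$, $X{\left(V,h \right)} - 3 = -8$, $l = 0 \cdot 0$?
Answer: $\frac{60}{7} \approx 8.5714$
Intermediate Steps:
$l = 0$
$X{\left(V,h \right)} = -5$ ($X{\left(V,h \right)} = 3 - 8 = -5$)
$d = -5$
$D = 0$ ($D = \left(-5\right) 2 \cdot 0 = \left(-10\right) 0 = 0$)
$\frac{D - 60}{E{\left(S{\left(-4 \right)},1 \right)} + d} = \frac{0 - 60}{-2 - 5} = - \frac{60}{-7} = \left(-60\right) \left(- \frac{1}{7}\right) = \frac{60}{7}$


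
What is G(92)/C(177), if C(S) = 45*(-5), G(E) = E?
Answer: -92/225 ≈ -0.40889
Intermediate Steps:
C(S) = -225
G(92)/C(177) = 92/(-225) = 92*(-1/225) = -92/225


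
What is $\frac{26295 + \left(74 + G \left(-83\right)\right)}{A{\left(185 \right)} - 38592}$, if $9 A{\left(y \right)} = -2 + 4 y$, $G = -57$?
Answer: $- \frac{3110}{3851} \approx -0.80758$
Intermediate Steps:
$A{\left(y \right)} = - \frac{2}{9} + \frac{4 y}{9}$ ($A{\left(y \right)} = \frac{-2 + 4 y}{9} = - \frac{2}{9} + \frac{4 y}{9}$)
$\frac{26295 + \left(74 + G \left(-83\right)\right)}{A{\left(185 \right)} - 38592} = \frac{26295 + \left(74 - -4731\right)}{\left(- \frac{2}{9} + \frac{4}{9} \cdot 185\right) - 38592} = \frac{26295 + \left(74 + 4731\right)}{\left(- \frac{2}{9} + \frac{740}{9}\right) - 38592} = \frac{26295 + 4805}{82 - 38592} = \frac{31100}{-38510} = 31100 \left(- \frac{1}{38510}\right) = - \frac{3110}{3851}$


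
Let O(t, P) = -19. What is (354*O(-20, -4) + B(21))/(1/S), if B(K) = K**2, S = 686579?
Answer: -4315149015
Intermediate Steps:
(354*O(-20, -4) + B(21))/(1/S) = (354*(-19) + 21**2)/(1/686579) = (-6726 + 441)/(1/686579) = -6285*686579 = -4315149015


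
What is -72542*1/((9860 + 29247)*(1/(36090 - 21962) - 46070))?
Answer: 1024873376/25453845235613 ≈ 4.0264e-5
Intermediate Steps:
-72542*1/((9860 + 29247)*(1/(36090 - 21962) - 46070)) = -72542*1/(39107*(1/14128 - 46070)) = -72542/((-650876959/14128*39107)) = -72542/(-25453845235613/14128) = -72542*(-14128/25453845235613) = 1024873376/25453845235613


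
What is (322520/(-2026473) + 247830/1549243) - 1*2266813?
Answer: -7116657393339203177/3139499109939 ≈ -2.2668e+6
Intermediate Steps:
(322520/(-2026473) + 247830/1549243) - 1*2266813 = (322520*(-1/2026473) + 247830*(1/1549243)) - 2266813 = (-322520/2026473 + 247830/1549243) - 2266813 = 2558951230/3139499109939 - 2266813 = -7116657393339203177/3139499109939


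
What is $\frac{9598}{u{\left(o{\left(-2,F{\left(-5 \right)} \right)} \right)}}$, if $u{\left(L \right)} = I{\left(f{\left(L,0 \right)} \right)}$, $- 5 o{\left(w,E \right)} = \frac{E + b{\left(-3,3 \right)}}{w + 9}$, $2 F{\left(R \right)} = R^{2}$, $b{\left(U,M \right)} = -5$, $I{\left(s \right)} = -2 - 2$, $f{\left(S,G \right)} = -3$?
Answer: $- \frac{4799}{2} \approx -2399.5$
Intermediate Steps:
$I{\left(s \right)} = -4$ ($I{\left(s \right)} = -2 - 2 = -4$)
$F{\left(R \right)} = \frac{R^{2}}{2}$
$o{\left(w,E \right)} = - \frac{-5 + E}{5 \left(9 + w\right)}$ ($o{\left(w,E \right)} = - \frac{\left(E - 5\right) \frac{1}{w + 9}}{5} = - \frac{\left(-5 + E\right) \frac{1}{9 + w}}{5} = - \frac{\frac{1}{9 + w} \left(-5 + E\right)}{5} = - \frac{-5 + E}{5 \left(9 + w\right)}$)
$u{\left(L \right)} = -4$
$\frac{9598}{u{\left(o{\left(-2,F{\left(-5 \right)} \right)} \right)}} = \frac{9598}{-4} = 9598 \left(- \frac{1}{4}\right) = - \frac{4799}{2}$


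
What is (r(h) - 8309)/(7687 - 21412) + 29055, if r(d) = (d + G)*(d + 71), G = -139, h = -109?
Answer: 79755752/2745 ≈ 29055.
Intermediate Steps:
r(d) = (-139 + d)*(71 + d) (r(d) = (d - 139)*(d + 71) = (-139 + d)*(71 + d))
(r(h) - 8309)/(7687 - 21412) + 29055 = ((-9869 + (-109)**2 - 68*(-109)) - 8309)/(7687 - 21412) + 29055 = ((-9869 + 11881 + 7412) - 8309)/(-13725) + 29055 = (9424 - 8309)*(-1/13725) + 29055 = 1115*(-1/13725) + 29055 = -223/2745 + 29055 = 79755752/2745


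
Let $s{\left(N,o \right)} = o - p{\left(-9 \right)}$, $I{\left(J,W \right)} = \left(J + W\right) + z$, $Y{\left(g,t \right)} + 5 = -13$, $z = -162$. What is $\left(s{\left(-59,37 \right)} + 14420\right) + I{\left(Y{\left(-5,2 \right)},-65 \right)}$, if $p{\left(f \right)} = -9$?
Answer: $14221$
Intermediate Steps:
$Y{\left(g,t \right)} = -18$ ($Y{\left(g,t \right)} = -5 - 13 = -18$)
$I{\left(J,W \right)} = -162 + J + W$ ($I{\left(J,W \right)} = \left(J + W\right) - 162 = -162 + J + W$)
$s{\left(N,o \right)} = 9 + o$ ($s{\left(N,o \right)} = o - -9 = o + 9 = 9 + o$)
$\left(s{\left(-59,37 \right)} + 14420\right) + I{\left(Y{\left(-5,2 \right)},-65 \right)} = \left(\left(9 + 37\right) + 14420\right) - 245 = \left(46 + 14420\right) - 245 = 14466 - 245 = 14221$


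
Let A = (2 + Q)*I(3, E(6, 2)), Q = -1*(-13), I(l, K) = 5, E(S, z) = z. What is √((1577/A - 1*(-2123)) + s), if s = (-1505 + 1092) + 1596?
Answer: √748581/15 ≈ 57.680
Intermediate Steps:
Q = 13
A = 75 (A = (2 + 13)*5 = 15*5 = 75)
s = 1183 (s = -413 + 1596 = 1183)
√((1577/A - 1*(-2123)) + s) = √((1577/75 - 1*(-2123)) + 1183) = √((1577*(1/75) + 2123) + 1183) = √((1577/75 + 2123) + 1183) = √(160802/75 + 1183) = √(249527/75) = √748581/15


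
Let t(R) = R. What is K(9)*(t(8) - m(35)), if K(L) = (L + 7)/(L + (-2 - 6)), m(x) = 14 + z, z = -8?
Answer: 32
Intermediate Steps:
m(x) = 6 (m(x) = 14 - 8 = 6)
K(L) = (7 + L)/(-8 + L) (K(L) = (7 + L)/(L - 8) = (7 + L)/(-8 + L))
K(9)*(t(8) - m(35)) = ((7 + 9)/(-8 + 9))*(8 - 1*6) = (16/1)*(8 - 6) = (1*16)*2 = 16*2 = 32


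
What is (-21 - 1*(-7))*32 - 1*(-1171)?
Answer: 723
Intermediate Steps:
(-21 - 1*(-7))*32 - 1*(-1171) = (-21 + 7)*32 + 1171 = -14*32 + 1171 = -448 + 1171 = 723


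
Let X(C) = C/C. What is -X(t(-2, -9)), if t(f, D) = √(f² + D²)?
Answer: -1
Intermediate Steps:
t(f, D) = √(D² + f²)
X(C) = 1
-X(t(-2, -9)) = -1*1 = -1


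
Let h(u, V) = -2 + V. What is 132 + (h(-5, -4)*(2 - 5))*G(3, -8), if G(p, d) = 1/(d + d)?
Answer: 1047/8 ≈ 130.88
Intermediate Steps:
G(p, d) = 1/(2*d)
132 + (h(-5, -4)*(2 - 5))*G(3, -8) = 132 + ((-2 - 4)*(2 - 5))*((½)/(-8)) = 132 + (-6*(-3))*((½)*(-⅛)) = 132 + 18*(-1/16) = 132 - 9/8 = 1047/8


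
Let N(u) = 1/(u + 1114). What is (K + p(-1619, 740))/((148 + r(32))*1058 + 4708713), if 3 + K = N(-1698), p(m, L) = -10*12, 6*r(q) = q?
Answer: -215499/8533886296 ≈ -2.5252e-5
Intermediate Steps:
r(q) = q/6
p(m, L) = -120
N(u) = 1/(1114 + u)
K = -1753/584 (K = -3 + 1/(1114 - 1698) = -3 + 1/(-584) = -3 - 1/584 = -1753/584 ≈ -3.0017)
(K + p(-1619, 740))/((148 + r(32))*1058 + 4708713) = (-1753/584 - 120)/((148 + (⅙)*32)*1058 + 4708713) = -71833/(584*((148 + 16/3)*1058 + 4708713)) = -71833/(584*((460/3)*1058 + 4708713)) = -71833/(584*(486680/3 + 4708713)) = -71833/(584*14612819/3) = -71833/584*3/14612819 = -215499/8533886296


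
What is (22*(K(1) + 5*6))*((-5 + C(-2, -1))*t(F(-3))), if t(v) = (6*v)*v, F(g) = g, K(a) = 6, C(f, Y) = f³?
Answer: -555984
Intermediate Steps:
t(v) = 6*v²
(22*(K(1) + 5*6))*((-5 + C(-2, -1))*t(F(-3))) = (22*(6 + 5*6))*((-5 + (-2)³)*(6*(-3)²)) = (22*(6 + 30))*((-5 - 8)*(6*9)) = (22*36)*(-13*54) = 792*(-702) = -555984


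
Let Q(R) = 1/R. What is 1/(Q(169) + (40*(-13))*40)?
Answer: -169/3515199 ≈ -4.8077e-5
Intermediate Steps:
1/(Q(169) + (40*(-13))*40) = 1/(1/169 + (40*(-13))*40) = 1/(1/169 - 520*40) = 1/(1/169 - 20800) = 1/(-3515199/169) = -169/3515199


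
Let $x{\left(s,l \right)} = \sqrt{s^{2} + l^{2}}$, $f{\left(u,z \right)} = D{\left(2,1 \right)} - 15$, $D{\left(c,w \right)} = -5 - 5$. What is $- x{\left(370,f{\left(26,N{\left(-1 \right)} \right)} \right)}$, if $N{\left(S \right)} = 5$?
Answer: $- 5 \sqrt{5501} \approx -370.84$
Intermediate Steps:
$D{\left(c,w \right)} = -10$
$f{\left(u,z \right)} = -25$ ($f{\left(u,z \right)} = -10 - 15 = -25$)
$x{\left(s,l \right)} = \sqrt{l^{2} + s^{2}}$
$- x{\left(370,f{\left(26,N{\left(-1 \right)} \right)} \right)} = - \sqrt{\left(-25\right)^{2} + 370^{2}} = - \sqrt{625 + 136900} = - \sqrt{137525} = - 5 \sqrt{5501}$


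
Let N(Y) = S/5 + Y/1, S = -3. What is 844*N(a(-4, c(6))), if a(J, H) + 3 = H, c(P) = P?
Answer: 10128/5 ≈ 2025.6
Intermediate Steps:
a(J, H) = -3 + H
N(Y) = -3/5 + Y (N(Y) = -3/5 + Y/1 = -3*1/5 + Y*1 = -3/5 + Y)
844*N(a(-4, c(6))) = 844*(-3/5 + (-3 + 6)) = 844*(-3/5 + 3) = 844*(12/5) = 10128/5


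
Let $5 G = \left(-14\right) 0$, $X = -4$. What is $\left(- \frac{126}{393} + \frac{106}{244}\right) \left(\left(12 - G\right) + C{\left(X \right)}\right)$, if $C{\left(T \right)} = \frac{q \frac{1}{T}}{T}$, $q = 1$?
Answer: $\frac{351067}{255712} \approx 1.3729$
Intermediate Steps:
$C{\left(T \right)} = \frac{1}{T^{2}}$ ($C{\left(T \right)} = \frac{1 \frac{1}{T}}{T} = \frac{1}{T T} = \frac{1}{T^{2}}$)
$G = 0$ ($G = \frac{\left(-14\right) 0}{5} = \frac{1}{5} \cdot 0 = 0$)
$\left(- \frac{126}{393} + \frac{106}{244}\right) \left(\left(12 - G\right) + C{\left(X \right)}\right) = \left(- \frac{126}{393} + \frac{106}{244}\right) \left(\left(12 - 0\right) + \frac{1}{16}\right) = \left(\left(-126\right) \frac{1}{393} + 106 \cdot \frac{1}{244}\right) \left(\left(12 + 0\right) + \frac{1}{16}\right) = \left(- \frac{42}{131} + \frac{53}{122}\right) \left(12 + \frac{1}{16}\right) = \frac{1819}{15982} \cdot \frac{193}{16} = \frac{351067}{255712}$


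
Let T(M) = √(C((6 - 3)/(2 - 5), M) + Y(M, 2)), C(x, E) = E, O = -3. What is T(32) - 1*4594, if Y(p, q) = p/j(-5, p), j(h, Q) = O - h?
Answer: -4594 + 4*√3 ≈ -4587.1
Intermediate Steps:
j(h, Q) = -3 - h
Y(p, q) = p/2 (Y(p, q) = p/(-3 - 1*(-5)) = p/(-3 + 5) = p/2)
T(M) = √6*√M/2 (T(M) = √(M + M/2) = √(3*M/2) = √6*√M/2)
T(32) - 1*4594 = √6*√32/2 - 1*4594 = √6*(4*√2)/2 - 4594 = 4*√3 - 4594 = -4594 + 4*√3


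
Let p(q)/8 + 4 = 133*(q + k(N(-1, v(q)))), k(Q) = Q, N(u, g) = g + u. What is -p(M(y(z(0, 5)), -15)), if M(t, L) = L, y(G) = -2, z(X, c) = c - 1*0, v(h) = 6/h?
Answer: 87408/5 ≈ 17482.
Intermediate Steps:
z(X, c) = c (z(X, c) = c + 0 = c)
p(q) = -1096 + 1064*q + 6384/q (p(q) = -32 + 8*(133*(q + (6/q - 1))) = -32 + 8*(133*(q + (-1 + 6/q))) = -32 + 8*(133*(-1 + q + 6/q)) = -32 + 8*(-133 + 133*q + 798/q) = -32 + (-1064 + 1064*q + 6384/q) = -1096 + 1064*q + 6384/q)
-p(M(y(z(0, 5)), -15)) = -(-1096 + 1064*(-15) + 6384/(-15)) = -(-1096 - 15960 + 6384*(-1/15)) = -(-1096 - 15960 - 2128/5) = -1*(-87408/5) = 87408/5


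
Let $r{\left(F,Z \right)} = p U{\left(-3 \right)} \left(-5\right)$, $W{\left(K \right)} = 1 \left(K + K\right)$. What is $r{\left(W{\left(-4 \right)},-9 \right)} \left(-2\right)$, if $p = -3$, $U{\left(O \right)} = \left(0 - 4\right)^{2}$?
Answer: $-480$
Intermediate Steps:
$U{\left(O \right)} = 16$ ($U{\left(O \right)} = \left(-4\right)^{2} = 16$)
$W{\left(K \right)} = 2 K$ ($W{\left(K \right)} = 1 \cdot 2 K = 2 K$)
$r{\left(F,Z \right)} = 240$ ($r{\left(F,Z \right)} = \left(-3\right) 16 \left(-5\right) = \left(-48\right) \left(-5\right) = 240$)
$r{\left(W{\left(-4 \right)},-9 \right)} \left(-2\right) = 240 \left(-2\right) = -480$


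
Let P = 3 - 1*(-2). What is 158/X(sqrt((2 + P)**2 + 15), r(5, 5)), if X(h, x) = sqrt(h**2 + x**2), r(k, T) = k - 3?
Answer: 79*sqrt(17)/17 ≈ 19.160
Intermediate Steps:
P = 5 (P = 3 + 2 = 5)
r(k, T) = -3 + k
158/X(sqrt((2 + P)**2 + 15), r(5, 5)) = 158/(sqrt((sqrt((2 + 5)**2 + 15))**2 + (-3 + 5)**2)) = 158/(sqrt((sqrt(7**2 + 15))**2 + 2**2)) = 158/(sqrt((sqrt(49 + 15))**2 + 4)) = 158/(sqrt((sqrt(64))**2 + 4)) = 158/(sqrt(8**2 + 4)) = 158/(sqrt(64 + 4)) = 158/(sqrt(68)) = 158/((2*sqrt(17))) = 158*(sqrt(17)/34) = 79*sqrt(17)/17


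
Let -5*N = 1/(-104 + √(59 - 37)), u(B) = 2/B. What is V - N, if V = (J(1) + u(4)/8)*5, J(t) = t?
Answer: 2292893/431760 - √22/53970 ≈ 5.3105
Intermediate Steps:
V = 85/16 (V = (1 + (2/4)/8)*5 = (1 + (2*(¼))*(⅛))*5 = (1 + (½)*(⅛))*5 = (1 + 1/16)*5 = (17/16)*5 = 85/16 ≈ 5.3125)
N = -1/(5*(-104 + √22)) (N = -1/(5*(-104 + √(59 - 37))) = -1/(5*(-104 + √22)) ≈ 0.0020139)
V - N = 85/16 - (52/26985 + √22/53970) = 85/16 + (-52/26985 - √22/53970) = 2292893/431760 - √22/53970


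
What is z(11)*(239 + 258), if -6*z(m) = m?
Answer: -5467/6 ≈ -911.17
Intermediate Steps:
z(m) = -m/6
z(11)*(239 + 258) = (-⅙*11)*(239 + 258) = -11/6*497 = -5467/6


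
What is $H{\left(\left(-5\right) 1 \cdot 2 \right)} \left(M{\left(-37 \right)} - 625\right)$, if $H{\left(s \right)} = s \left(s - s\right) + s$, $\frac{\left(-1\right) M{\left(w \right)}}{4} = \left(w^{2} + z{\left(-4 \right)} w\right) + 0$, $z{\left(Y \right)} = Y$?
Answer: $66930$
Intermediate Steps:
$M{\left(w \right)} = - 4 w^{2} + 16 w$ ($M{\left(w \right)} = - 4 \left(\left(w^{2} - 4 w\right) + 0\right) = - 4 \left(w^{2} - 4 w\right) = - 4 w^{2} + 16 w$)
$H{\left(s \right)} = s$ ($H{\left(s \right)} = s 0 + s = 0 + s = s$)
$H{\left(\left(-5\right) 1 \cdot 2 \right)} \left(M{\left(-37 \right)} - 625\right) = \left(-5\right) 1 \cdot 2 \left(4 \left(-37\right) \left(4 - -37\right) - 625\right) = \left(-5\right) 2 \left(4 \left(-37\right) \left(4 + 37\right) - 625\right) = - 10 \left(4 \left(-37\right) 41 - 625\right) = - 10 \left(-6068 - 625\right) = \left(-10\right) \left(-6693\right) = 66930$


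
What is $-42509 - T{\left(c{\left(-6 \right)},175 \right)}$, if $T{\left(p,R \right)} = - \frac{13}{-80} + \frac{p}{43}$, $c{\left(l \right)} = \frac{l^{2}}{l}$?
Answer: $- \frac{146231039}{3440} \approx -42509.0$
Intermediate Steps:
$c{\left(l \right)} = l$
$T{\left(p,R \right)} = \frac{13}{80} + \frac{p}{43}$ ($T{\left(p,R \right)} = \left(-13\right) \left(- \frac{1}{80}\right) + p \frac{1}{43} = \frac{13}{80} + \frac{p}{43}$)
$-42509 - T{\left(c{\left(-6 \right)},175 \right)} = -42509 - \left(\frac{13}{80} + \frac{1}{43} \left(-6\right)\right) = -42509 - \left(\frac{13}{80} - \frac{6}{43}\right) = -42509 - \frac{79}{3440} = - \frac{146231039}{3440}$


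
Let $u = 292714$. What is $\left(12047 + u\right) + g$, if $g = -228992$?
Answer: $75769$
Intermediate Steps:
$\left(12047 + u\right) + g = \left(12047 + 292714\right) - 228992 = 304761 - 228992 = 75769$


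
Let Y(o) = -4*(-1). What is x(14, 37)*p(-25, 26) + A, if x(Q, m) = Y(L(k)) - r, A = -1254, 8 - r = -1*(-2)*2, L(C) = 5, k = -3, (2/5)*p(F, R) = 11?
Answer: -1254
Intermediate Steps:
p(F, R) = 55/2 (p(F, R) = (5/2)*11 = 55/2)
r = 4 (r = 8 - (-1*(-2))*2 = 8 - 2*2 = 8 - 1*4 = 8 - 4 = 4)
Y(o) = 4
x(Q, m) = 0 (x(Q, m) = 4 - 1*4 = 4 - 4 = 0)
x(14, 37)*p(-25, 26) + A = 0*(55/2) - 1254 = 0 - 1254 = -1254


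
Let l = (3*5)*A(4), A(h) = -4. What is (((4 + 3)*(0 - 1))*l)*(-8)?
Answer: -3360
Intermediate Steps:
l = -60 (l = (3*5)*(-4) = 15*(-4) = -60)
(((4 + 3)*(0 - 1))*l)*(-8) = (((4 + 3)*(0 - 1))*(-60))*(-8) = ((7*(-1))*(-60))*(-8) = -7*(-60)*(-8) = 420*(-8) = -3360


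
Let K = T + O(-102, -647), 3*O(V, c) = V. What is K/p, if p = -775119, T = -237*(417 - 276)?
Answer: 33451/775119 ≈ 0.043156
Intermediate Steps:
O(V, c) = V/3
T = -33417 (T = -237*141 = -33417)
K = -33451 (K = -33417 + (⅓)*(-102) = -33417 - 34 = -33451)
K/p = -33451/(-775119) = -33451*(-1/775119) = 33451/775119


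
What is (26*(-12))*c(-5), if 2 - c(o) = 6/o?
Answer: -4992/5 ≈ -998.40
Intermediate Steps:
c(o) = 2 - 6/o
(26*(-12))*c(-5) = (26*(-12))*(2 - 6/(-5)) = -312*(2 - 6*(-1/5)) = -312*(2 + 6/5) = -312*16/5 = -4992/5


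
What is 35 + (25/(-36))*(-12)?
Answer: 130/3 ≈ 43.333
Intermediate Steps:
35 + (25/(-36))*(-12) = 35 + (25*(-1/36))*(-12) = 35 - 25/36*(-12) = 35 + 25/3 = 130/3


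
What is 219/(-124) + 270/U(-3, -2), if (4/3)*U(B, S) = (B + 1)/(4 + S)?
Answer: -44859/124 ≈ -361.77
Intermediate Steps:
U(B, S) = 3*(1 + B)/(4*(4 + S)) (U(B, S) = 3*((B + 1)/(4 + S))/4 = 3*((1 + B)/(4 + S))/4 = 3*(1 + B)/(4*(4 + S)))
219/(-124) + 270/U(-3, -2) = 219/(-124) + 270/((3*(1 - 3)/(4*(4 - 2)))) = 219*(-1/124) + 270/(((3/4)*(-2)/2)) = -219/124 + 270/(((3/4)*(1/2)*(-2))) = -219/124 + 270/(-3/4) = -219/124 + 270*(-4/3) = -219/124 - 360 = -44859/124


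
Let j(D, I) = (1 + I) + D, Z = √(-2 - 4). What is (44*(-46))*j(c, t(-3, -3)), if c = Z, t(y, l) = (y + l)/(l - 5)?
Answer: -3542 - 2024*I*√6 ≈ -3542.0 - 4957.8*I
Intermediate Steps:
t(y, l) = (l + y)/(-5 + l)
Z = I*√6 (Z = √(-6) = I*√6 ≈ 2.4495*I)
c = I*√6 ≈ 2.4495*I
j(D, I) = 1 + D + I
(44*(-46))*j(c, t(-3, -3)) = (44*(-46))*(1 + I*√6 + (-3 - 3)/(-5 - 3)) = -2024*(1 + I*√6 - 6/(-8)) = -2024*(1 + I*√6 - ⅛*(-6)) = -2024*(1 + I*√6 + ¾) = -2024*(7/4 + I*√6) = -3542 - 2024*I*√6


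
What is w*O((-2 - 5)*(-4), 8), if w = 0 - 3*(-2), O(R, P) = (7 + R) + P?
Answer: 258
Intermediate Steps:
O(R, P) = 7 + P + R
w = 6 (w = 0 + 6 = 6)
w*O((-2 - 5)*(-4), 8) = 6*(7 + 8 + (-2 - 5)*(-4)) = 6*(7 + 8 - 7*(-4)) = 6*(7 + 8 + 28) = 6*43 = 258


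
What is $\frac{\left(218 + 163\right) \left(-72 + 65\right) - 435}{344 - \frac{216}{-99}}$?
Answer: $- \frac{17061}{1904} \approx -8.9606$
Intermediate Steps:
$\frac{\left(218 + 163\right) \left(-72 + 65\right) - 435}{344 - \frac{216}{-99}} = \frac{381 \left(-7\right) - 435}{344 - - \frac{24}{11}} = \frac{-2667 - 435}{344 + \frac{24}{11}} = - \frac{3102}{\frac{3808}{11}} = \left(-3102\right) \frac{11}{3808} = - \frac{17061}{1904}$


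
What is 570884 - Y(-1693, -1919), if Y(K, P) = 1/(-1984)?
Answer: 1132633857/1984 ≈ 5.7088e+5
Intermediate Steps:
Y(K, P) = -1/1984
570884 - Y(-1693, -1919) = 570884 - 1*(-1/1984) = 570884 + 1/1984 = 1132633857/1984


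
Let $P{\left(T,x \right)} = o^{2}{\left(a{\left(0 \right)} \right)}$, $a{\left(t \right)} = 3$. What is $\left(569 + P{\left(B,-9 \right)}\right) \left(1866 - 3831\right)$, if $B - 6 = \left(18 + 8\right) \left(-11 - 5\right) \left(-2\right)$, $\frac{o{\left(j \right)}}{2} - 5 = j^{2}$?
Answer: $-2658645$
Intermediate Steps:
$o{\left(j \right)} = 10 + 2 j^{2}$
$B = 838$ ($B = 6 + \left(18 + 8\right) \left(-11 - 5\right) \left(-2\right) = 6 + 26 \left(-16\right) \left(-2\right) = 6 - -832 = 6 + 832 = 838$)
$P{\left(T,x \right)} = 784$ ($P{\left(T,x \right)} = \left(10 + 2 \cdot 3^{2}\right)^{2} = \left(10 + 2 \cdot 9\right)^{2} = \left(10 + 18\right)^{2} = 28^{2} = 784$)
$\left(569 + P{\left(B,-9 \right)}\right) \left(1866 - 3831\right) = \left(569 + 784\right) \left(1866 - 3831\right) = 1353 \left(-1965\right) = -2658645$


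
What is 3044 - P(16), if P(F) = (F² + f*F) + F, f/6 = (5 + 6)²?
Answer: -8844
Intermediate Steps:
f = 726 (f = 6*(5 + 6)² = 6*11² = 6*121 = 726)
P(F) = F² + 727*F (P(F) = (F² + 726*F) + F = F² + 727*F)
3044 - P(16) = 3044 - 16*(727 + 16) = 3044 - 16*743 = 3044 - 1*11888 = 3044 - 11888 = -8844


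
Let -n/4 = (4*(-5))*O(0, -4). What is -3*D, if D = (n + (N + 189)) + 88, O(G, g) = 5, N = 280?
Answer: -2871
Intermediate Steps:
n = 400 (n = -4*4*(-5)*5 = -(-80)*5 = -4*(-100) = 400)
D = 957 (D = (400 + (280 + 189)) + 88 = (400 + 469) + 88 = 869 + 88 = 957)
-3*D = -3*957 = -2871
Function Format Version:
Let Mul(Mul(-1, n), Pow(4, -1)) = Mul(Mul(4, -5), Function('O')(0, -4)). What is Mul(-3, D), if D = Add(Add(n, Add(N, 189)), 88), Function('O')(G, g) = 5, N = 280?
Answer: -2871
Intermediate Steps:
n = 400 (n = Mul(-4, Mul(Mul(4, -5), 5)) = Mul(-4, Mul(-20, 5)) = Mul(-4, -100) = 400)
D = 957 (D = Add(Add(400, Add(280, 189)), 88) = Add(Add(400, 469), 88) = Add(869, 88) = 957)
Mul(-3, D) = Mul(-3, 957) = -2871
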